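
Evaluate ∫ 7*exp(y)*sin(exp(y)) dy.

Let u = exp(y), so du = (exp(y)) dy.
Rewriting, the integral becomes 7·∫ sin(u) du = 7·-cos(u).
Substituting back, u = exp(y).

-7*cos(exp(y)) + C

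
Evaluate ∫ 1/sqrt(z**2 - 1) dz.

log(z + sqrt(z**2 - 1)) + C

Substitute z = sec(θ), so dz = sec(θ)*tan(θ) dθ and the radical becomes sqrt(z**2 - 1) = tan(θ) by the Pythagorean identity.
Integrate the resulting trig expression in θ, then back-substitute sec(θ) = z, tan(θ) = sqrt(z**2 - 1) (absorbing any constant into C).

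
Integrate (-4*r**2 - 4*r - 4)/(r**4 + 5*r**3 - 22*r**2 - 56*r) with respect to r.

Factor the denominator: r*(r - 4)*(r + 2)*(r + 7).
Partial-fraction decomposition: 172/(385*(r + 7)) - 1/(5*(r + 2)) - 7/(22*(r - 4)) + 1/(14*r).
Integrate each term: A/(r−a) contributes A·log|r−a|.

log(r)/14 - 7*log(r - 4)/22 - log(r + 2)/5 + 172*log(r + 7)/385 + C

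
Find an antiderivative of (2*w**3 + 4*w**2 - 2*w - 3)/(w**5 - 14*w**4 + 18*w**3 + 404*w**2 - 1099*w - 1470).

Factor the denominator: (w - 7)**2*(w - 6)*(w + 1)*(w + 5).
Partial-fraction decomposition: -13/(576*(w + 5)) - 1/(1792*(w + 1)) + 51/(7*(w - 6)) - 16733/(2304*(w - 7)) + 865/(96*(w - 7)**2).
Integrate each term; A/(w−a) gives A·log|w−a|; A/(w−a)² gives −A/(w−a).

-16733*log(w - 7)/2304 + 51*log(w - 6)/7 - log(w + 1)/1792 - 13*log(w + 5)/576 - 865/(96*w - 672) + C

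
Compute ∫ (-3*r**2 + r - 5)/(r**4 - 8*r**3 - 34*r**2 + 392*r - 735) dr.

Factor the denominator: (r - 7)*(r - 5)*(r - 3)*(r + 7).
Partial-fraction decomposition: 53/(560*(r + 7)) - 29/(80*(r - 3)) + 25/(16*(r - 5)) - 145/(112*(r - 7)).
Integrate each term: A/(r−a) contributes A·log|r−a|.

-145*log(r - 7)/112 + 25*log(r - 5)/16 - 29*log(r - 3)/80 + 53*log(r + 7)/560 + C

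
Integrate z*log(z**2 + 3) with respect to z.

z**2*log(z**2 + 3)/2 - z**2/2 + 3*log(z**2 + 3)/2 + C

Let u = z**2 + 3, so du = (2*z) dz.
The integral becomes (1/2)·∫ log(u) du; integrate by parts with u′=log(u), dv′=du.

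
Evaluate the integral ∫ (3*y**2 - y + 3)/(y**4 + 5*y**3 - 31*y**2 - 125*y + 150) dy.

Factor the denominator: (y - 5)*(y - 1)*(y + 5)*(y + 6).
Partial-fraction decomposition: -117/(77*(y + 6)) + 83/(60*(y + 5)) - 5/(168*(y - 1)) + 73/(440*(y - 5)).
Integrate each term: A/(y−a) contributes A·log|y−a|.

73*log(y - 5)/440 - 5*log(y - 1)/168 + 83*log(y + 5)/60 - 117*log(y + 6)/77 + C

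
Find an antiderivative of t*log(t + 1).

t**2*log(t + 1)/2 - t**2/4 + t/2 - log(t + 1)/2 + C

Use integration by parts with u = log(t + 1), dv = t dt.
Then du = 1/(t + 1) dt and v = t**2/2.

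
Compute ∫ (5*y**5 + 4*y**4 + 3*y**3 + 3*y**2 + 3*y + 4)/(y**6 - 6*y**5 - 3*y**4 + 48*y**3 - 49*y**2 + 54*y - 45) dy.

9297*log(y - 5)/832 - 83*log(y - 3)/12 + 11*log(y - 1)/32 + 95*log(y + 3)/192 - 5*log(y**2 + 1)/104 + atan(y)/52 + C

Factor the denominator: (y - 5)*(y - 3)*(y - 1)*(y + 3)*(y**2 + 1).
Partial-fraction decomposition: -(5*y - 1)/(52*(y**2 + 1)) + 95/(192*(y + 3)) + 11/(32*(y - 1)) - 83/(12*(y - 3)) + 9297/(832*(y - 5)).
Integrate each term; A/(y−a) gives A·log|y−a|; the (By+D)/(y²+p²) term gives a log and an atan.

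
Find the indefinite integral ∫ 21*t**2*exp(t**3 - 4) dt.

7*exp(t**3 - 4) + C

Let u = t**3 - 4, so du = (3*t**2) dt.
Rewriting, the integral becomes 7·∫ e^u du = 7·e^u.
Substituting back, u = t**3 - 4.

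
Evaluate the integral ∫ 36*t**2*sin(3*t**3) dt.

Let u = 3*t**3, so du = (9*t**2) dt.
Rewriting, the integral becomes 4·∫ sin(u) du = 4·-cos(u).
Substituting back, u = 3*t**3.

-4*cos(3*t**3) + C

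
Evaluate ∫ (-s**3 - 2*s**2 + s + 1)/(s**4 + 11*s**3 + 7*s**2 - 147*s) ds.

-log(s)/147 - 41*log(s - 3)/300 - 4197*log(s + 7)/4900 - 239/(70*s + 490) + C

Factor the denominator: s*(s - 3)*(s + 7)**2.
Partial-fraction decomposition: -4197/(4900*(s + 7)) + 239/(70*(s + 7)**2) - 41/(300*(s - 3)) - 1/(147*s).
Integrate each term; A/(s−a) gives A·log|s−a|; A/(s−a)² gives −A/(s−a).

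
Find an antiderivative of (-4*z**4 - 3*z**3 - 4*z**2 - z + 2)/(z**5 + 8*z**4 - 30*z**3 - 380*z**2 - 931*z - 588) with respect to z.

Factor the denominator: (z - 7)*(z + 1)*(z + 3)*(z + 4)*(z + 7).
Partial-fraction decomposition: -4381/(504*(z + 7)) + 890/(99*(z + 4)) - 137/(40*(z + 3)) + 1/(144*(z + 1)) - 5417/(6160*(z - 7)).
Integrate each term: A/(z−a) contributes A·log|z−a|.

-5417*log(z - 7)/6160 + log(z + 1)/144 - 137*log(z + 3)/40 + 890*log(z + 4)/99 - 4381*log(z + 7)/504 + C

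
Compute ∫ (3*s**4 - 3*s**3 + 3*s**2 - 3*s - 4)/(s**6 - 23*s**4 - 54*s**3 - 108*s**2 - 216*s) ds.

Factor the denominator: s*(s - 6)*(s + 3)**2*(s**2 + 4).
Partial-fraction decomposition: (711*s + 506)/(6760*(s**2 + 4)) - 12106/(41067*(s + 3)) + 356/(351*(s + 3)**2) + 1663/(9720*(s - 6)) + 1/(54*s).
Integrate each term; A/(s−a) gives A·log|s−a|; the (Bs+D)/(s²+p²) term gives a log and an atan.

log(s)/54 + 1663*log(s - 6)/9720 - 12106*log(s + 3)/41067 + 711*log(s**2 + 4)/13520 + 253*atan(s/2)/6760 - 356/(351*s + 1053) + C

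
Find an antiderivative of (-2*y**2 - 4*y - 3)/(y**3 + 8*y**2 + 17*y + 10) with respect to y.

Factor the denominator: (y + 1)*(y + 2)*(y + 5).
Partial-fraction decomposition: -11/(4*(y + 5)) + 1/(y + 2) - 1/(4*(y + 1)).
Integrate each term: A/(y−a) contributes A·log|y−a|.

-log(y + 1)/4 + log(y + 2) - 11*log(y + 5)/4 + C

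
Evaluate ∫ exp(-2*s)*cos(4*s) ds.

Let I denote the integral. Integrate by parts with u = cos(4*s), dv = exp(-2*s) ds, so v = -exp(-2*s)/2: I = -exp(-2*s)*cos(4*s)/2 − 2·∫ exp(-2*s)*sin(4*s) ds.
Apply parts again with u = sin(4*s), dv = exp(-2*s) ds: ∫ exp(-2*s)*sin(4*s) ds = -exp(-2*s)*sin(4*s)/2 + 2·I. Substituting back brings back I: I = exp(-2*s)*sin(4*s) - exp(-2*s)*cos(4*s)/2 − 4·I.
Solving for I: (1 + 4)·I equals the remaining terms, so I = (1/5)·(exp(-2*s)*sin(4*s) - exp(-2*s)*cos(4*s)/2).

exp(-2*s)*sin(4*s)/5 - exp(-2*s)*cos(4*s)/10 + C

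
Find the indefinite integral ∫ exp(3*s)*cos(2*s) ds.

Let I denote the integral. Integrate by parts with u = cos(2*s), dv = exp(3*s) ds, so v = exp(3*s)/3: I = exp(3*s)*cos(2*s)/3 + (2/3)·∫ exp(3*s)*sin(2*s) ds.
Apply parts again with u = sin(2*s), dv = exp(3*s) ds: ∫ exp(3*s)*sin(2*s) ds = exp(3*s)*sin(2*s)/3 − (2/3)·I. Substituting back brings back I: I = 2*exp(3*s)*sin(2*s)/9 + exp(3*s)*cos(2*s)/3 − (4/9)·I.
Solving for I: (1 + 4/9)·I equals the remaining terms, so I = (9/13)·(2*exp(3*s)*sin(2*s)/9 + exp(3*s)*cos(2*s)/3).

2*exp(3*s)*sin(2*s)/13 + 3*exp(3*s)*cos(2*s)/13 + C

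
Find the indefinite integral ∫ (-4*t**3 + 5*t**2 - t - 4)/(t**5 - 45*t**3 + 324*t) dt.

Factor the denominator: t*(t - 6)*(t - 3)*(t + 3)*(t + 6).
Partial-fraction decomposition: 523/(972*(t + 6)) - 76/(243*(t + 3)) + 35/(243*(t - 3)) - 347/(972*(t - 6)) - 1/(81*t).
Integrate each term: A/(t−a) contributes A·log|t−a|.

-log(t)/81 - 347*log(t - 6)/972 + 35*log(t - 3)/243 - 76*log(t + 3)/243 + 523*log(t + 6)/972 + C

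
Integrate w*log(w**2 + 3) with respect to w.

w**2*log(w**2 + 3)/2 - w**2/2 + 3*log(w**2 + 3)/2 + C

Let u = w**2 + 3, so du = (2*w) dw.
The integral becomes (1/2)·∫ log(u) du; integrate by parts with u′=log(u), dv′=du.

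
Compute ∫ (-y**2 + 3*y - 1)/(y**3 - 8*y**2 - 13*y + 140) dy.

Factor the denominator: (y - 7)*(y - 5)*(y + 4).
Partial-fraction decomposition: -29/(99*(y + 4)) + 11/(18*(y - 5)) - 29/(22*(y - 7)).
Integrate each term: A/(y−a) contributes A·log|y−a|.

-29*log(y - 7)/22 + 11*log(y - 5)/18 - 29*log(y + 4)/99 + C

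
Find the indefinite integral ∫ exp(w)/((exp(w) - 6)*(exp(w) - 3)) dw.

Let u = e^w, du = e^w dw.
The integral becomes ∫ du/((u-6)(u-3)); decompose into partial fractions.

log(exp(w) - 6)/3 - log(exp(w) - 3)/3 + C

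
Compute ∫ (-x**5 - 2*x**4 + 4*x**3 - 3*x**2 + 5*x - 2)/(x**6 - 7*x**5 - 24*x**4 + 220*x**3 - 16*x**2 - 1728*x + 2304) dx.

-599*log(x - 6)/150 + 655*log(x - 4)/128 - 311*log(x - 3)/147 + log(x - 2)/8 - 20887*log(x + 4)/156800 - 31/(560*x + 2240) + C

Factor the denominator: (x - 6)*(x - 4)*(x - 3)*(x - 2)*(x + 4)**2.
Partial-fraction decomposition: -20887/(156800*(x + 4)) + 31/(560*(x + 4)**2) + 1/(8*(x - 2)) - 311/(147*(x - 3)) + 655/(128*(x - 4)) - 599/(150*(x - 6)).
Integrate each term; A/(x−a) gives A·log|x−a|; A/(x−a)² gives −A/(x−a).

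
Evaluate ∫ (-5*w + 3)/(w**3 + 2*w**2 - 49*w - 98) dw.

-16*log(w - 7)/63 - 13*log(w + 2)/45 + 19*log(w + 7)/35 + C

Factor the denominator: (w - 7)*(w + 2)*(w + 7).
Partial-fraction decomposition: 19/(35*(w + 7)) - 13/(45*(w + 2)) - 16/(63*(w - 7)).
Integrate each term: A/(w−a) contributes A·log|w−a|.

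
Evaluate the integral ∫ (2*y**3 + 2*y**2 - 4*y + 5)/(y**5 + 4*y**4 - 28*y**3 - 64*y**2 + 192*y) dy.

Factor the denominator: y*(y - 4)*(y - 2)*(y + 4)*(y + 6).
Partial-fraction decomposition: -331/(960*(y + 6)) + 25/(128*(y + 4)) - 7/(64*(y - 2)) + 149/(640*(y - 4)) + 5/(192*y).
Integrate each term: A/(y−a) contributes A·log|y−a|.

5*log(y)/192 + 149*log(y - 4)/640 - 7*log(y - 2)/64 + 25*log(y + 4)/128 - 331*log(y + 6)/960 + C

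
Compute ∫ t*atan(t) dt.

t**2*atan(t)/2 - t/2 + atan(t)/2 + C

Use integration by parts with u = arctan(t), dv = t dt.
Then du = 1/(t**2 + 1) dt.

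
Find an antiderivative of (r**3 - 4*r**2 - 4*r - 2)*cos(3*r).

r**3*sin(3*r)/3 - 4*r**2*sin(3*r)/3 + r**2*cos(3*r)/3 - 14*r*sin(3*r)/9 - 8*r*cos(3*r)/9 - 10*sin(3*r)/27 - 14*cos(3*r)/27 + C

Use integration by parts with u = r**3 - 4*r**2 - 4*r - 2, dv = cos(3*r) dr, so v = sin(3*r)/3.
Apply parts 3 times (tabular method): alternate signs, differentiate u down to 0, integrate dv up.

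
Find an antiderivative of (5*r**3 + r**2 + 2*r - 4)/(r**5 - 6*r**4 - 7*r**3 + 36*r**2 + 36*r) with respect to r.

Factor the denominator: r*(r - 6)*(r - 3)*(r + 1)*(r + 2).
Partial-fraction decomposition: -11/(20*(r + 2)) + 5/(14*(r + 1)) - 73/(90*(r - 3)) + 281/(252*(r - 6)) - 1/(9*r).
Integrate each term: A/(r−a) contributes A·log|r−a|.

-log(r)/9 + 281*log(r - 6)/252 - 73*log(r - 3)/90 + 5*log(r + 1)/14 - 11*log(r + 2)/20 + C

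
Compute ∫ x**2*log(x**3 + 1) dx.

Let u = x**3 + 1, so du = (3*x**2) dx.
The integral becomes (1/3)·∫ log(u) du; integrate by parts with u′=log(u), dv′=du.

x**3*log(x**3 + 1)/3 - x**3/3 + log(x**3 + 1)/3 + C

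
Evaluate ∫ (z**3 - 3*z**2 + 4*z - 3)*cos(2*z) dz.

Use integration by parts with u = z**3 - 3*z**2 + 4*z - 3, dv = cos(2*z) dz, so v = sin(2*z)/2.
Apply parts 3 times (tabular method): alternate signs, differentiate u down to 0, integrate dv up.

z**3*sin(2*z)/2 - 3*z**2*sin(2*z)/2 + 3*z**2*cos(2*z)/4 + 5*z*sin(2*z)/4 - 3*z*cos(2*z)/2 - 3*sin(2*z)/4 + 5*cos(2*z)/8 + C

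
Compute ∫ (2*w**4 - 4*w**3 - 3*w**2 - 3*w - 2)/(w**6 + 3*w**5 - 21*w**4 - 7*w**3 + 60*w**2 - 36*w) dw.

Factor the denominator: w*(w - 3)*(w - 1)**2*(w + 2)*(w + 6).
Partial-fraction decomposition: -841/(2646*(w + 6)) + 7/(45*(w + 2)) + 34/(441*(w - 1)) + 5/(21*(w - 1)**2) + 4/(135*(w - 3)) + 1/(18*w).
Integrate each term; A/(w−a) gives A·log|w−a|; A/(w−a)² gives −A/(w−a).

log(w)/18 + 4*log(w - 3)/135 + 34*log(w - 1)/441 + 7*log(w + 2)/45 - 841*log(w + 6)/2646 - 5/(21*w - 21) + C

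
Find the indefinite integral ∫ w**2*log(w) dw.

w**3*log(w)/3 - w**3/9 + C

Use integration by parts with u = log(w), dv = w**2 dw.
Then du = 1/w dw and v = w**3/3.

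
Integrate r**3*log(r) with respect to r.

Use integration by parts with u = log(r), dv = r**3 dr.
Then du = 1/r dr and v = r**4/4.

r**4*log(r)/4 - r**4/16 + C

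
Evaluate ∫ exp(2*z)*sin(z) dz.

2*exp(2*z)*sin(z)/5 - exp(2*z)*cos(z)/5 + C

Let I denote the integral. Integrate by parts with u = sin(z), dv = exp(2*z) dz, so v = exp(2*z)/2: I = exp(2*z)*sin(z)/2 − (1/2)·∫ exp(2*z)*cos(z) dz.
Apply parts again with u = cos(z), dv = exp(2*z) dz: ∫ exp(2*z)*cos(z) dz = exp(2*z)*cos(z)/2 + (1/2)·I. Substituting back brings back I: I = exp(2*z)*sin(z)/2 - exp(2*z)*cos(z)/4 − (1/4)·I.
Solving for I: (1 + 1/4)·I equals the remaining terms, so I = (4/5)·(exp(2*z)*sin(z)/2 - exp(2*z)*cos(z)/4).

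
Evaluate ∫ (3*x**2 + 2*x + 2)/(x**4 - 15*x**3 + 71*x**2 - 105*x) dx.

Factor the denominator: x*(x - 7)*(x - 5)*(x - 3).
Partial-fraction decomposition: 35/(24*(x - 3)) - 87/(20*(x - 5)) + 163/(56*(x - 7)) - 2/(105*x).
Integrate each term: A/(x−a) contributes A·log|x−a|.

-2*log(x)/105 + 163*log(x - 7)/56 - 87*log(x - 5)/20 + 35*log(x - 3)/24 + C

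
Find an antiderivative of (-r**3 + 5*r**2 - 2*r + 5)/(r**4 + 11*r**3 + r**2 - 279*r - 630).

-5*log(r - 5)/1056 - 83*log(r + 3)/96 + 413*log(r + 6)/33 - 607*log(r + 7)/48 + C

Factor the denominator: (r - 5)*(r + 3)*(r + 6)*(r + 7).
Partial-fraction decomposition: -607/(48*(r + 7)) + 413/(33*(r + 6)) - 83/(96*(r + 3)) - 5/(1056*(r - 5)).
Integrate each term: A/(r−a) contributes A·log|r−a|.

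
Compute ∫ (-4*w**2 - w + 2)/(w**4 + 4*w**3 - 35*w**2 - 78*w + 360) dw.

Factor the denominator: (w - 4)*(w - 3)*(w + 5)*(w + 6).
Partial-fraction decomposition: 68/(45*(w + 6)) - 31/(24*(w + 5)) + 37/(72*(w - 3)) - 11/(15*(w - 4)).
Integrate each term: A/(w−a) contributes A·log|w−a|.

-11*log(w - 4)/15 + 37*log(w - 3)/72 - 31*log(w + 5)/24 + 68*log(w + 6)/45 + C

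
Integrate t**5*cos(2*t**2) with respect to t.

Let u = t², du = 2t dt; rewrite as (1/2)∫ u^2·cos(2u) du.
Now integrate by parts 2 times.

t**4*sin(2*t**2)/4 + t**2*cos(2*t**2)/4 - sin(2*t**2)/8 + C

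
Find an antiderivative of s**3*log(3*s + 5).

s**4*log(3*s + 5)/4 - s**4/16 + 5*s**3/36 - 25*s**2/72 + 125*s/108 - 625*log(3*s + 5)/324 + C

Use integration by parts with u = log(3*s + 5), dv = s**3 ds.
Then du = 3/(3*s + 5) ds and v = s**4/4.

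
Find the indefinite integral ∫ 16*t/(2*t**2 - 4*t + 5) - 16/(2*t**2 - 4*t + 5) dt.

Let u = 2*t**2 - 4*t + 5, so du = (4*t - 4) dt.
Rewriting, the integral becomes 4·∫ 1/u du = 4·log(u).
Substituting back, u = 2*t**2 - 4*t + 5.

4*log(2*t**2 - 4*t + 5) + C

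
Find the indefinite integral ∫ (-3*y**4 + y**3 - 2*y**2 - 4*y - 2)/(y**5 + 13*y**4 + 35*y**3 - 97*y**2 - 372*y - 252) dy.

-31*log(y - 3)/225 + log(y + 1)/30 - 29*log(y + 2)/50 + 2077*log(y + 6)/90 - 3809*log(y + 7)/150 + C

Factor the denominator: (y - 3)*(y + 1)*(y + 2)*(y + 6)*(y + 7).
Partial-fraction decomposition: -3809/(150*(y + 7)) + 2077/(90*(y + 6)) - 29/(50*(y + 2)) + 1/(30*(y + 1)) - 31/(225*(y - 3)).
Integrate each term: A/(y−a) contributes A·log|y−a|.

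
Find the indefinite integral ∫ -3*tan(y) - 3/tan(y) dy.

Let u = tan(y), so du = (tan(y)**2 + 1) dy.
Rewriting, the integral becomes -3·∫ 1/u du = -3·log(u).
Substituting back, u = tan(y).

-3*log(tan(y)) + C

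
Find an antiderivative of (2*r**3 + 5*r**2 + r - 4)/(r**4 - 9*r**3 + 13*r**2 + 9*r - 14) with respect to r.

Factor the denominator: (r - 7)*(r - 2)*(r - 1)*(r + 1).
Partial-fraction decomposition: 1/(24*(r + 1)) + 1/(3*(r - 1)) - 34/(15*(r - 2)) + 467/(120*(r - 7)).
Integrate each term: A/(r−a) contributes A·log|r−a|.

467*log(r - 7)/120 - 34*log(r - 2)/15 + log(r - 1)/3 + log(r + 1)/24 + C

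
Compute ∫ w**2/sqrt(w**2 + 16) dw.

Substitute w = 4·tan(θ), so dw = 4·sec(θ)^2 dθ and the radical becomes sqrt(w**2 + 16) = 4·sec(θ) by the Pythagorean identity.
Integrate the resulting trig expression in θ, then back-substitute tan(θ) = w/4, sec(θ) = sqrt(w**2 + 16)/4 (absorbing any constant into C).

w*sqrt(w**2 + 16)/2 - 8*log(w + sqrt(w**2 + 16)) + C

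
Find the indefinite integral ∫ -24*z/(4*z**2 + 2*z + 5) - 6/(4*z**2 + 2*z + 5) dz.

Let u = 4*z**2 + 2*z + 5, so du = (8*z + 2) dz.
Rewriting, the integral becomes -3·∫ 1/u du = -3·log(u).
Substituting back, u = 4*z**2 + 2*z + 5.

-3*log(4*z**2 + 2*z + 5) + C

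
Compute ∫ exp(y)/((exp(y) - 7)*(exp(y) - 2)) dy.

Let u = e^y, du = e^y dy.
The integral becomes ∫ du/((u-2)(u-7)); decompose into partial fractions.

log(exp(y) - 7)/5 - log(exp(y) - 2)/5 + C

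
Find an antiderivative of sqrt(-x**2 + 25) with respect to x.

x*sqrt(-x**2 + 25)/2 + 25*asin(x/5)/2 + C

Substitute x = 5·sin(θ), so dx = 5·cos(θ) dθ and the radical becomes sqrt(-x**2 + 25) = 5·cos(θ) by the Pythagorean identity.
Integrate the resulting trig expression in θ, then back-substitute θ = asin(x/5), sin(θ) = x/5, cos(θ) = sqrt(-x**2 + 25)/5 (absorbing any constant into C).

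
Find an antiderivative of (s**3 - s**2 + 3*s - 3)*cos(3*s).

s**3*sin(3*s)/3 - s**2*sin(3*s)/3 + s**2*cos(3*s)/3 + 7*s*sin(3*s)/9 - 2*s*cos(3*s)/9 - 25*sin(3*s)/27 + 7*cos(3*s)/27 + C

Use integration by parts with u = s**3 - s**2 + 3*s - 3, dv = cos(3*s) ds, so v = sin(3*s)/3.
Apply parts 3 times (tabular method): alternate signs, differentiate u down to 0, integrate dv up.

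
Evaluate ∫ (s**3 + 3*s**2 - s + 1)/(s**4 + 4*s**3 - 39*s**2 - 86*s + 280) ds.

Factor the denominator: (s - 5)*(s - 2)*(s + 4)*(s + 7).
Partial-fraction decomposition: 47/(81*(s + 7)) - 11/(162*(s + 4)) - 19/(162*(s - 2)) + 49/(81*(s - 5)).
Integrate each term: A/(s−a) contributes A·log|s−a|.

49*log(s - 5)/81 - 19*log(s - 2)/162 - 11*log(s + 4)/162 + 47*log(s + 7)/81 + C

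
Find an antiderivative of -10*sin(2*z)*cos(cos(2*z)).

5*sin(cos(2*z)) + C

Let u = cos(2*z), so du = (-2*sin(2*z)) dz.
Rewriting, the integral becomes 5·∫ cos(u) du = 5·sin(u).
Substituting back, u = cos(2*z).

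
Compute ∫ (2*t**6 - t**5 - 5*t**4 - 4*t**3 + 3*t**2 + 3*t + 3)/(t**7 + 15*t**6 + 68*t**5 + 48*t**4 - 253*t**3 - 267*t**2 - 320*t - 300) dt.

log(t - 2)/1176 - log(t + 1)/96 - 16573381*log(t + 5)/264992 + 19113*log(t + 6)/296 - 461*log(t**2 + 1)/50024 - 9*atan(t)/25012 - 31813/(728*t + 3640) + C

Factor the denominator: (t - 2)*(t + 1)*(t + 5)**2*(t + 6)*(t**2 + 1).
Partial-fraction decomposition: -(461*t + 9)/(25012*(t**2 + 1)) + 19113/(296*(t + 6)) - 16573381/(264992*(t + 5)) + 31813/(728*(t + 5)**2) - 1/(96*(t + 1)) + 1/(1176*(t - 2)).
Integrate each term; A/(t−a) gives A·log|t−a|; the (Bt+D)/(t²+p²) term gives a log and an atan.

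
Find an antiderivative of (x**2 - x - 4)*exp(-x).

Use integration by parts with u = x**2 - x - 4, dv = exp(-x) dx, so v = -exp(-x).
Apply parts 2 times (tabular method): alternate signs, differentiate u down to 0, integrate dv up.

(-x**2 - x + 3)*exp(-x) + C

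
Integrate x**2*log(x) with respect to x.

x**3*log(x)/3 - x**3/9 + C

Use integration by parts with u = log(x), dv = x**2 dx.
Then du = 1/x dx and v = x**3/3.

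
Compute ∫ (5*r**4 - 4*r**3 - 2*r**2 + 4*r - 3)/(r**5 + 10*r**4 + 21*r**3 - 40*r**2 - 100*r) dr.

3*log(r)/100 + 45*log(r - 2)/392 + 31*log(r + 2)/24 + 13096*log(r + 5)/3675 + 1184/(35*r + 175) + C

Factor the denominator: r*(r - 2)*(r + 2)*(r + 5)**2.
Partial-fraction decomposition: 13096/(3675*(r + 5)) - 1184/(35*(r + 5)**2) + 31/(24*(r + 2)) + 45/(392*(r - 2)) + 3/(100*r).
Integrate each term; A/(r−a) gives A·log|r−a|; A/(r−a)² gives −A/(r−a).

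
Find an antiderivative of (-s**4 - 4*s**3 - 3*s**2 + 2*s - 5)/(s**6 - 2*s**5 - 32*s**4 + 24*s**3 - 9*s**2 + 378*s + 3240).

Factor the denominator: (s - 6)*(s - 4)*(s + 3)*(s + 5)*(s**2 + 9).
Partial-fraction decomposition: (1144*s - 909)/(22950*(s**2 + 9)) + 215/(6732*(s + 5)) - 11/(2268*(s + 3)) + 557/(3150*(s - 4)) - 2261/(8910*(s - 6)).
Integrate each term; A/(s−a) gives A·log|s−a|; the (Bs+D)/(s²+p²) term gives a log and an atan.

-2261*log(s - 6)/8910 + 557*log(s - 4)/3150 - 11*log(s + 3)/2268 + 215*log(s + 5)/6732 + 286*log(s**2 + 9)/11475 - 101*atan(s/3)/7650 + C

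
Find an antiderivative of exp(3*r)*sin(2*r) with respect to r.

3*exp(3*r)*sin(2*r)/13 - 2*exp(3*r)*cos(2*r)/13 + C

Let I denote the integral. Integrate by parts with u = sin(2*r), dv = exp(3*r) dr, so v = exp(3*r)/3: I = exp(3*r)*sin(2*r)/3 − (2/3)·∫ exp(3*r)*cos(2*r) dr.
Apply parts again with u = cos(2*r), dv = exp(3*r) dr: ∫ exp(3*r)*cos(2*r) dr = exp(3*r)*cos(2*r)/3 + (2/3)·I. Substituting back brings back I: I = exp(3*r)*sin(2*r)/3 - 2*exp(3*r)*cos(2*r)/9 − (4/9)·I.
Solving for I: (1 + 4/9)·I equals the remaining terms, so I = (9/13)·(exp(3*r)*sin(2*r)/3 - 2*exp(3*r)*cos(2*r)/9).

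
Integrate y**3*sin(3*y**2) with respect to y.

-y**2*cos(3*y**2)/6 + sin(3*y**2)/18 + C

Let u = y², du = 2y dy; rewrite as (1/2)∫ u^1·sin(3u) du.
Now integrate by parts 1 time.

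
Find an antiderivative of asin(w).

Use integration by parts with u = arcsin(w), dv = dw.
Then du = 1/sqrt(-w**2 + 1) dw.

w*asin(w) + sqrt(-w**2 + 1) + C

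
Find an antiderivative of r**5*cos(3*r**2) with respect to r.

Let u = r², du = 2r dr; rewrite as (1/2)∫ u^2·cos(3u) du.
Now integrate by parts 2 times.

r**4*sin(3*r**2)/6 + r**2*cos(3*r**2)/9 - sin(3*r**2)/27 + C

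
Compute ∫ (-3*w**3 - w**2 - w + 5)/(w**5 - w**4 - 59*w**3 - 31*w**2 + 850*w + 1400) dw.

-5*log(w - 7)/11 + 20*log(w - 5)/63 + log(w + 2)/14 - 185*log(w + 4)/198 + log(w + 5) + C

Factor the denominator: (w - 7)*(w - 5)*(w + 2)*(w + 4)*(w + 5).
Partial-fraction decomposition: 1/(w + 5) - 185/(198*(w + 4)) + 1/(14*(w + 2)) + 20/(63*(w - 5)) - 5/(11*(w - 7)).
Integrate each term: A/(w−a) contributes A·log|w−a|.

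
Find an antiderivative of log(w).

Use integration by parts with u = log(w), dv = dw.
Then du = 1/w dw and v = w.

w*log(w) - w + C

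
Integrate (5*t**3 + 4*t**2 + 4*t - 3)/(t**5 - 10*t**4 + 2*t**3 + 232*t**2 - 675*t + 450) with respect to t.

83*log(t - 6)/11 - 371*log(t - 5)/40 + 15*log(t - 3)/8 - log(t - 1)/24 - 137*log(t + 5)/1320 + C

Factor the denominator: (t - 6)*(t - 5)*(t - 3)*(t - 1)*(t + 5).
Partial-fraction decomposition: -137/(1320*(t + 5)) - 1/(24*(t - 1)) + 15/(8*(t - 3)) - 371/(40*(t - 5)) + 83/(11*(t - 6)).
Integrate each term: A/(t−a) contributes A·log|t−a|.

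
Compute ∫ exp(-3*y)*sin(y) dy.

Let I denote the integral. Integrate by parts with u = sin(y), dv = exp(-3*y) dy, so v = -exp(-3*y)/3: I = -exp(-3*y)*sin(y)/3 + (1/3)·∫ exp(-3*y)*cos(y) dy.
Apply parts again with u = cos(y), dv = exp(-3*y) dy: ∫ exp(-3*y)*cos(y) dy = -exp(-3*y)*cos(y)/3 − (1/3)·I. Substituting back brings back I: I = -exp(-3*y)*sin(y)/3 - exp(-3*y)*cos(y)/9 − (1/9)·I.
Solving for I: (1 + 1/9)·I equals the remaining terms, so I = (9/10)·(-exp(-3*y)*sin(y)/3 - exp(-3*y)*cos(y)/9).

-3*exp(-3*y)*sin(y)/10 - exp(-3*y)*cos(y)/10 + C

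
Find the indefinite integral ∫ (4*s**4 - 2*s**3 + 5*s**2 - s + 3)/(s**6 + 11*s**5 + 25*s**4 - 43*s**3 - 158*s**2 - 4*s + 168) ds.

23*log(s - 2)/240 - log(s - 1)/32 - 317*log(s + 2)/80 + 429*log(s + 3)/80 - 703*log(s + 7)/480 - 7/(4*s + 8) + C

Factor the denominator: (s - 2)*(s - 1)*(s + 2)**2*(s + 3)*(s + 7).
Partial-fraction decomposition: -703/(480*(s + 7)) + 429/(80*(s + 3)) - 317/(80*(s + 2)) + 7/(4*(s + 2)**2) - 1/(32*(s - 1)) + 23/(240*(s - 2)).
Integrate each term; A/(s−a) gives A·log|s−a|; A/(s−a)² gives −A/(s−a).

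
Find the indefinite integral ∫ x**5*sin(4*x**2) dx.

Let u = x², du = 2x dx; rewrite as (1/2)∫ u^2·sin(4u) du.
Now integrate by parts 2 times.

-x**4*cos(4*x**2)/8 + x**2*sin(4*x**2)/16 + cos(4*x**2)/64 + C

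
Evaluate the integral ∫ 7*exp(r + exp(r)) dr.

7*exp(exp(r)) + C

Let u = exp(r), so du = (exp(r)) dr.
Rewriting, the integral becomes 7·∫ e^u du = 7·e^u.
Substituting back, u = exp(r).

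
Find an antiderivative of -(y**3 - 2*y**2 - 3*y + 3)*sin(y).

y**3*cos(y) - 3*y**2*sin(y) - 2*y**2*cos(y) + 4*y*sin(y) - 9*y*cos(y) + 9*sin(y) + 7*cos(y) + C

Use integration by parts with u = y**3 - 2*y**2 - 3*y + 3, dv = -sin(y) dy, so v = cos(y).
Apply parts 3 times (tabular method): alternate signs, differentiate u down to 0, integrate dv up.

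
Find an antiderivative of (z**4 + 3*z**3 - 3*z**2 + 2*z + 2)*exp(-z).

Use integration by parts with u = z**4 + 3*z**3 - 3*z**2 + 2*z + 2, dv = exp(-z) dz, so v = -exp(-z).
Apply parts 4 times (tabular method): alternate signs, differentiate u down to 0, integrate dv up.

(-z**4 - 7*z**3 - 18*z**2 - 38*z - 40)*exp(-z) + C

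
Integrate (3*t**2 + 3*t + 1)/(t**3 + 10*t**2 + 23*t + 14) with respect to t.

log(t + 1)/6 - 7*log(t + 2)/5 + 127*log(t + 7)/30 + C

Factor the denominator: (t + 1)*(t + 2)*(t + 7).
Partial-fraction decomposition: 127/(30*(t + 7)) - 7/(5*(t + 2)) + 1/(6*(t + 1)).
Integrate each term: A/(t−a) contributes A·log|t−a|.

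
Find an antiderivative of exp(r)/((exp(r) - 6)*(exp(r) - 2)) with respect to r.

Let u = e^r, du = e^r dr.
The integral becomes ∫ du/((u-6)(u-2)); decompose into partial fractions.

log(exp(r) - 6)/4 - log(exp(r) - 2)/4 + C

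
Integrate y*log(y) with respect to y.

Use integration by parts with u = log(y), dv = y dy.
Then du = 1/y dy and v = y**2/2.

y**2*log(y)/2 - y**2/4 + C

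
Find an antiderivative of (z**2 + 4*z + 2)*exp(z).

(z**2 + 2*z)*exp(z) + C

Use integration by parts with u = z**2 + 4*z + 2, dv = exp(z) dz, so v = exp(z).
Apply parts 2 times (tabular method): alternate signs, differentiate u down to 0, integrate dv up.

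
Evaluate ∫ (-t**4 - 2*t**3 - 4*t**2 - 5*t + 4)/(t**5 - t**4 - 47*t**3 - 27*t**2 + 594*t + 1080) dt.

Factor the denominator: (t - 6)*(t - 5)*(t + 3)**2*(t + 4).
Partial-fraction decomposition: -28/(15*(t + 4)) + 1919/(1296*(t + 3)) - 11/(18*(t + 3)**2) + 83/(48*(t - 5)) - 949/(405*(t - 6)).
Integrate each term; A/(t−a) gives A·log|t−a|; A/(t−a)² gives −A/(t−a).

-949*log(t - 6)/405 + 83*log(t - 5)/48 + 1919*log(t + 3)/1296 - 28*log(t + 4)/15 + 11/(18*t + 54) + C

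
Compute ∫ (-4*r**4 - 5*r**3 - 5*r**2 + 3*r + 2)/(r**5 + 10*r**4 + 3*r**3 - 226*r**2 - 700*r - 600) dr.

-3233*log(r - 5)/5390 - 785*log(r + 2)/588 + 671*log(r + 5)/30 - 1075*log(r + 6)/44 - 4/(7*r + 14) + C

Factor the denominator: (r - 5)*(r + 2)**2*(r + 5)*(r + 6).
Partial-fraction decomposition: -1075/(44*(r + 6)) + 671/(30*(r + 5)) - 785/(588*(r + 2)) + 4/(7*(r + 2)**2) - 3233/(5390*(r - 5)).
Integrate each term; A/(r−a) gives A·log|r−a|; A/(r−a)² gives −A/(r−a).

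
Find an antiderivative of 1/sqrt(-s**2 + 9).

asin(s/3) + C

Substitute s = 3·sin(θ), so ds = 3·cos(θ) dθ and the radical becomes sqrt(-s**2 + 9) = 3·cos(θ) by the Pythagorean identity.
Integrate the resulting trig expression in θ, then back-substitute θ = asin(s/3), sin(θ) = s/3, cos(θ) = sqrt(-s**2 + 9)/3 (absorbing any constant into C).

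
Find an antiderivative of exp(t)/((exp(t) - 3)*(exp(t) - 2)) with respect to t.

Let u = e^t, du = e^t dt.
The integral becomes ∫ du/((u-3)(u-2)); decompose into partial fractions.

log(exp(t) - 3) - log(exp(t) - 2) + C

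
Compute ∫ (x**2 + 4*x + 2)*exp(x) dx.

(x**2 + 2*x)*exp(x) + C

Use integration by parts with u = x**2 + 4*x + 2, dv = exp(x) dx, so v = exp(x).
Apply parts 2 times (tabular method): alternate signs, differentiate u down to 0, integrate dv up.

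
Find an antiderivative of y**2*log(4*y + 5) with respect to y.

y**3*log(4*y + 5)/3 - y**3/9 + 5*y**2/24 - 25*y/48 + 125*log(4*y + 5)/192 + C

Use integration by parts with u = log(4*y + 5), dv = y**2 dy.
Then du = 4/(4*y + 5) dy and v = y**3/3.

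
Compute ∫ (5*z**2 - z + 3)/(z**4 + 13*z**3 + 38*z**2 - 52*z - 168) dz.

Factor the denominator: (z - 2)*(z + 2)*(z + 6)*(z + 7).
Partial-fraction decomposition: -17/(3*(z + 7)) + 189/(32*(z + 6)) - 5/(16*(z + 2)) + 7/(96*(z - 2)).
Integrate each term: A/(z−a) contributes A·log|z−a|.

7*log(z - 2)/96 - 5*log(z + 2)/16 + 189*log(z + 6)/32 - 17*log(z + 7)/3 + C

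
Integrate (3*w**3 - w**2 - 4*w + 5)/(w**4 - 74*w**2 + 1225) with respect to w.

Factor the denominator: (w - 7)*(w - 5)*(w + 5)*(w + 7).
Partial-fraction decomposition: 1045/(336*(w + 7)) - 25/(16*(w + 5)) - 67/(48*(w - 5)) + 319/(112*(w - 7)).
Integrate each term: A/(w−a) contributes A·log|w−a|.

319*log(w - 7)/112 - 67*log(w - 5)/48 - 25*log(w + 5)/16 + 1045*log(w + 7)/336 + C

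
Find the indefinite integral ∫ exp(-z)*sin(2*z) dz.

Let I denote the integral. Integrate by parts with u = sin(2*z), dv = exp(-z) dz, so v = -exp(-z): I = -exp(-z)*sin(2*z) + 2·∫ exp(-z)*cos(2*z) dz.
Apply parts again with u = cos(2*z), dv = exp(-z) dz: ∫ exp(-z)*cos(2*z) dz = -exp(-z)*cos(2*z) − 2·I. Substituting back brings back I: I = -exp(-z)*sin(2*z) - 2*exp(-z)*cos(2*z) − 4·I.
Solving for I: (1 + 4)·I equals the remaining terms, so I = (1/5)·(-exp(-z)*sin(2*z) - 2*exp(-z)*cos(2*z)).

-exp(-z)*sin(2*z)/5 - 2*exp(-z)*cos(2*z)/5 + C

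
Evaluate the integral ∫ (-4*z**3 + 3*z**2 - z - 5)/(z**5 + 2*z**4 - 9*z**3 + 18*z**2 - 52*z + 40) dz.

Factor the denominator: (z - 2)*(z - 1)*(z + 5)*(z**2 + 4).
Partial-fraction decomposition: -(259*z + 1054)/(1160*(z**2 + 4)) + 575/(1218*(z + 5)) + 7/(30*(z - 1)) - 27/(56*(z - 2)).
Integrate each term; A/(z−a) gives A·log|z−a|; the (Bz+D)/(z²+p²) term gives a log and an atan.

-27*log(z - 2)/56 + 7*log(z - 1)/30 + 575*log(z + 5)/1218 - 259*log(z**2 + 4)/2320 - 527*atan(z/2)/1160 + C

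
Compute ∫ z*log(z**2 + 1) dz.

Let u = z**2 + 1, so du = (2*z) dz.
The integral becomes (1/2)·∫ log(u) du; integrate by parts with u′=log(u), dv′=du.

z**2*log(z**2 + 1)/2 - z**2/2 + log(z**2 + 1)/2 + C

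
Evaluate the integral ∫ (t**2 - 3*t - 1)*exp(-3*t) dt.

Use integration by parts with u = t**2 - 3*t - 1, dv = exp(-3*t) dt, so v = -exp(-3*t)/3.
Apply parts 2 times (tabular method): alternate signs, differentiate u down to 0, integrate dv up.

(-9*t**2 + 21*t + 16)*exp(-3*t)/27 + C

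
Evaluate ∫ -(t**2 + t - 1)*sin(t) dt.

Use integration by parts with u = t**2 + t - 1, dv = -sin(t) dt, so v = cos(t).
Apply parts 2 times (tabular method): alternate signs, differentiate u down to 0, integrate dv up.

t**2*cos(t) - 2*t*sin(t) + t*cos(t) - sin(t) - 3*cos(t) + C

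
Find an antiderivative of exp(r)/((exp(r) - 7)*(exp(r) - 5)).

Let u = e^r, du = e^r dr.
The integral becomes ∫ du/((u-7)(u-5)); decompose into partial fractions.

log(exp(r) - 7)/2 - log(exp(r) - 5)/2 + C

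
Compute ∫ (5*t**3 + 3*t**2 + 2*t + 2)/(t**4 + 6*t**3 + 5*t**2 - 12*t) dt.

-log(t)/6 + 3*log(t - 1)/5 - 28*log(t + 3)/3 + 139*log(t + 4)/10 + C

Factor the denominator: t*(t - 1)*(t + 3)*(t + 4).
Partial-fraction decomposition: 139/(10*(t + 4)) - 28/(3*(t + 3)) + 3/(5*(t - 1)) - 1/(6*t).
Integrate each term: A/(t−a) contributes A·log|t−a|.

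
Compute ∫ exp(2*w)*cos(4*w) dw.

Let I denote the integral. Integrate by parts with u = cos(4*w), dv = exp(2*w) dw, so v = exp(2*w)/2: I = exp(2*w)*cos(4*w)/2 + 2·∫ exp(2*w)*sin(4*w) dw.
Apply parts again with u = sin(4*w), dv = exp(2*w) dw: ∫ exp(2*w)*sin(4*w) dw = exp(2*w)*sin(4*w)/2 − 2·I. Substituting back brings back I: I = exp(2*w)*sin(4*w) + exp(2*w)*cos(4*w)/2 − 4·I.
Solving for I: (1 + 4)·I equals the remaining terms, so I = (1/5)·(exp(2*w)*sin(4*w) + exp(2*w)*cos(4*w)/2).

exp(2*w)*sin(4*w)/5 + exp(2*w)*cos(4*w)/10 + C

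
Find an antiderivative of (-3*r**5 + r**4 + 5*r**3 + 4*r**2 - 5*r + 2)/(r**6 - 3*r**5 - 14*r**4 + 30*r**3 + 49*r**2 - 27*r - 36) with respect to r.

Factor the denominator: (r - 4)*(r - 3)*(r - 1)*(r + 1)**2*(r + 3).
Partial-fraction decomposition: -13/(12*(r + 3)) + 5/(32*(r + 1)) - 1/(8*(r + 1)**2) + 1/(24*(r - 1)) + 245/(96*(r - 3)) - 14/(3*(r - 4)).
Integrate each term; A/(r−a) gives A·log|r−a|; A/(r−a)² gives −A/(r−a).

-14*log(r - 4)/3 + 245*log(r - 3)/96 + log(r - 1)/24 + 5*log(r + 1)/32 - 13*log(r + 3)/12 + 1/(8*r + 8) + C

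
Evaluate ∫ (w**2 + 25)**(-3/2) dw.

Substitute w = 5·tan(θ), so dw = 5·sec(θ)^2 dθ and the radical becomes sqrt(w**2 + 25) = 5·sec(θ) by the Pythagorean identity.
Integrate the resulting trig expression in θ, then back-substitute tan(θ) = w/5, sec(θ) = sqrt(w**2 + 25)/5 (absorbing any constant into C).

w/(25*sqrt(w**2 + 25)) + C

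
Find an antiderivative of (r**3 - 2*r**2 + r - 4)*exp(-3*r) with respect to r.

(-9*r**3 + 9*r**2 - 3*r + 35)*exp(-3*r)/27 + C

Use integration by parts with u = r**3 - 2*r**2 + r - 4, dv = exp(-3*r) dr, so v = -exp(-3*r)/3.
Apply parts 3 times (tabular method): alternate signs, differentiate u down to 0, integrate dv up.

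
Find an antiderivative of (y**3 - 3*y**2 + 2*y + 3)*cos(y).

Use integration by parts with u = y**3 - 3*y**2 + 2*y + 3, dv = cos(y) dy, so v = sin(y).
Apply parts 3 times (tabular method): alternate signs, differentiate u down to 0, integrate dv up.

y**3*sin(y) - 3*y**2*sin(y) + 3*y**2*cos(y) - 4*y*sin(y) - 6*y*cos(y) + 9*sin(y) - 4*cos(y) + C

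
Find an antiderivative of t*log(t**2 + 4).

Let u = t**2 + 4, so du = (2*t) dt.
The integral becomes (1/2)·∫ log(u) du; integrate by parts with u′=log(u), dv′=du.

t**2*log(t**2 + 4)/2 - t**2/2 + 2*log(t**2 + 4) + C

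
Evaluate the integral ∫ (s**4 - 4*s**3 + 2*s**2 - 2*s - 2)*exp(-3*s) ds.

(-27*s**4 + 72*s**3 + 18*s**2 + 66*s + 76)*exp(-3*s)/81 + C

Use integration by parts with u = s**4 - 4*s**3 + 2*s**2 - 2*s - 2, dv = exp(-3*s) ds, so v = -exp(-3*s)/3.
Apply parts 4 times (tabular method): alternate signs, differentiate u down to 0, integrate dv up.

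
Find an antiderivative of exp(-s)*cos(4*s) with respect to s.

4*exp(-s)*sin(4*s)/17 - exp(-s)*cos(4*s)/17 + C

Let I denote the integral. Integrate by parts with u = cos(4*s), dv = exp(-s) ds, so v = -exp(-s): I = -exp(-s)*cos(4*s) − 4·∫ exp(-s)*sin(4*s) ds.
Apply parts again with u = sin(4*s), dv = exp(-s) ds: ∫ exp(-s)*sin(4*s) ds = -exp(-s)*sin(4*s) + 4·I. Substituting back brings back I: I = 4*exp(-s)*sin(4*s) - exp(-s)*cos(4*s) − 16·I.
Solving for I: (1 + 16)·I equals the remaining terms, so I = (1/17)·(4*exp(-s)*sin(4*s) - exp(-s)*cos(4*s)).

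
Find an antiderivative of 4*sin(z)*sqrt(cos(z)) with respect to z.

-8*cos(z)**(3/2)/3 + C

Let u = cos(z), so du = (-sin(z)) dz.
Rewriting, the integral becomes -4·∫ √u du = -4·(2/3)u^(3/2).
Substituting back, u = cos(z).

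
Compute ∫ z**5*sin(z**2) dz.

-z**4*cos(z**2)/2 + z**2*sin(z**2) + cos(z**2) + C

Let u = z², du = 2z dz; rewrite as (1/2)∫ u^2·sin(1u) du.
Now integrate by parts 2 times.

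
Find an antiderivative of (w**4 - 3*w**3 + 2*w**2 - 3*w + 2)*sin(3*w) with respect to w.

Use integration by parts with u = w**4 - 3*w**3 + 2*w**2 - 3*w + 2, dv = sin(3*w) dw, so v = -cos(3*w)/3.
Apply parts 4 times (tabular method): alternate signs, differentiate u down to 0, integrate dv up.

-w**4*cos(3*w)/3 + 4*w**3*sin(3*w)/9 + w**3*cos(3*w) - w**2*sin(3*w) - 2*w**2*cos(3*w)/9 + 4*w*sin(3*w)/27 + w*cos(3*w)/3 - sin(3*w)/9 - 50*cos(3*w)/81 + C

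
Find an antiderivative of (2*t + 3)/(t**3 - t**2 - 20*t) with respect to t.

-3*log(t)/20 + 13*log(t - 5)/45 - 5*log(t + 4)/36 + C

Factor the denominator: t*(t - 5)*(t + 4).
Partial-fraction decomposition: -5/(36*(t + 4)) + 13/(45*(t - 5)) - 3/(20*t).
Integrate each term: A/(t−a) contributes A·log|t−a|.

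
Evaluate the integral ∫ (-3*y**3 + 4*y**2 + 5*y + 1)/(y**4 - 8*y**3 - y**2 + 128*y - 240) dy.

Factor the denominator: (y - 5)*(y - 4)*(y - 3)*(y + 4).
Partial-fraction decomposition: -79/(168*(y + 4)) - 29/(14*(y - 3)) + 107/(8*(y - 4)) - 83/(6*(y - 5)).
Integrate each term: A/(y−a) contributes A·log|y−a|.

-83*log(y - 5)/6 + 107*log(y - 4)/8 - 29*log(y - 3)/14 - 79*log(y + 4)/168 + C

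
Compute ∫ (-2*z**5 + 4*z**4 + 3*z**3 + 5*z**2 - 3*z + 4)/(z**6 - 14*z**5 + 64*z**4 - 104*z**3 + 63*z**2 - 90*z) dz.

Factor the denominator: z*(z - 6)*(z - 5)*(z - 3)*(z**2 + 1).
Partial-fraction decomposition: (362*z + 211)/(4810*(z**2 + 1)) - 41/(180*(z - 3)) + 3261/(260*(z - 5)) - 4777/(333*(z - 6)) - 2/(45*z).
Integrate each term; A/(z−a) gives A·log|z−a|; the (Bz+D)/(z²+p²) term gives a log and an atan.

-2*log(z)/45 - 4777*log(z - 6)/333 + 3261*log(z - 5)/260 - 41*log(z - 3)/180 + 181*log(z**2 + 1)/4810 + 211*atan(z)/4810 + C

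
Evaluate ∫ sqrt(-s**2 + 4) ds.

Substitute s = 2·sin(θ), so ds = 2·cos(θ) dθ and the radical becomes sqrt(-s**2 + 4) = 2·cos(θ) by the Pythagorean identity.
Integrate the resulting trig expression in θ, then back-substitute θ = asin(s/2), sin(θ) = s/2, cos(θ) = sqrt(-s**2 + 4)/2 (absorbing any constant into C).

s*sqrt(-s**2 + 4)/2 + 2*asin(s/2) + C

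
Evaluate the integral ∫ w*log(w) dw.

w**2*log(w)/2 - w**2/4 + C

Use integration by parts with u = log(w), dv = w dw.
Then du = 1/w dw and v = w**2/2.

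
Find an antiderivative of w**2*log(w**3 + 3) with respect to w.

Let u = w**3 + 3, so du = (3*w**2) dw.
The integral becomes (1/3)·∫ log(u) du; integrate by parts with u′=log(u), dv′=du.

w**3*log(w**3 + 3)/3 - w**3/3 + log(w**3 + 3) + C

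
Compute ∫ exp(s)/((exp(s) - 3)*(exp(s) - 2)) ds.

log(exp(s) - 3) - log(exp(s) - 2) + C

Let u = e^s, du = e^s ds.
The integral becomes ∫ du/((u-3)(u-2)); decompose into partial fractions.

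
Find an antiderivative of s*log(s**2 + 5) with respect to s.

Let u = s**2 + 5, so du = (2*s) ds.
The integral becomes (1/2)·∫ log(u) du; integrate by parts with u′=log(u), dv′=du.

s**2*log(s**2 + 5)/2 - s**2/2 + 5*log(s**2 + 5)/2 + C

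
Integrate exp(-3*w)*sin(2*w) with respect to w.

Let I denote the integral. Integrate by parts with u = sin(2*w), dv = exp(-3*w) dw, so v = -exp(-3*w)/3: I = -exp(-3*w)*sin(2*w)/3 + (2/3)·∫ exp(-3*w)*cos(2*w) dw.
Apply parts again with u = cos(2*w), dv = exp(-3*w) dw: ∫ exp(-3*w)*cos(2*w) dw = -exp(-3*w)*cos(2*w)/3 − (2/3)·I. Substituting back brings back I: I = -exp(-3*w)*sin(2*w)/3 - 2*exp(-3*w)*cos(2*w)/9 − (4/9)·I.
Solving for I: (1 + 4/9)·I equals the remaining terms, so I = (9/13)·(-exp(-3*w)*sin(2*w)/3 - 2*exp(-3*w)*cos(2*w)/9).

-3*exp(-3*w)*sin(2*w)/13 - 2*exp(-3*w)*cos(2*w)/13 + C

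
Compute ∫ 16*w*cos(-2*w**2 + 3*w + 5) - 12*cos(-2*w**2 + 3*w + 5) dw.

Let u = 2*w**2 - 3*w - 5, so du = (4*w - 3) dw.
Rewriting, the integral becomes 4·∫ cos(u) du = 4·sin(u).
Substituting back, u = 2*w**2 - 3*w - 5.

-4*sin(-2*w**2 + 3*w + 5) + C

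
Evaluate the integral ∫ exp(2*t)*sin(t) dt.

Let I denote the integral. Integrate by parts with u = sin(t), dv = exp(2*t) dt, so v = exp(2*t)/2: I = exp(2*t)*sin(t)/2 − (1/2)·∫ exp(2*t)*cos(t) dt.
Apply parts again with u = cos(t), dv = exp(2*t) dt: ∫ exp(2*t)*cos(t) dt = exp(2*t)*cos(t)/2 + (1/2)·I. Substituting back brings back I: I = exp(2*t)*sin(t)/2 - exp(2*t)*cos(t)/4 − (1/4)·I.
Solving for I: (1 + 1/4)·I equals the remaining terms, so I = (4/5)·(exp(2*t)*sin(t)/2 - exp(2*t)*cos(t)/4).

2*exp(2*t)*sin(t)/5 - exp(2*t)*cos(t)/5 + C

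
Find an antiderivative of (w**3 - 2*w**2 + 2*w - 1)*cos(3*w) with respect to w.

Use integration by parts with u = w**3 - 2*w**2 + 2*w - 1, dv = cos(3*w) dw, so v = sin(3*w)/3.
Apply parts 3 times (tabular method): alternate signs, differentiate u down to 0, integrate dv up.

w**3*sin(3*w)/3 - 2*w**2*sin(3*w)/3 + w**2*cos(3*w)/3 + 4*w*sin(3*w)/9 - 4*w*cos(3*w)/9 - 5*sin(3*w)/27 + 4*cos(3*w)/27 + C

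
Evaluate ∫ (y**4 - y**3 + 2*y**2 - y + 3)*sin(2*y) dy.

Use integration by parts with u = y**4 - y**3 + 2*y**2 - y + 3, dv = sin(2*y) dy, so v = -cos(2*y)/2.
Apply parts 4 times (tabular method): alternate signs, differentiate u down to 0, integrate dv up.

-y**4*cos(2*y)/2 + y**3*sin(2*y) + y**3*cos(2*y)/2 - 3*y**2*sin(2*y)/4 + y**2*cos(2*y)/2 - y*sin(2*y)/2 - y*cos(2*y)/4 + sin(2*y)/8 - 7*cos(2*y)/4 + C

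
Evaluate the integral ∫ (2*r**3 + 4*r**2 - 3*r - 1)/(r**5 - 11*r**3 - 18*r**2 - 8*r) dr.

Factor the denominator: r*(r - 4)*(r + 1)**2*(r + 2).
Partial-fraction decomposition: 5/(12*(r + 2)) - 21/(25*(r + 1)) + 4/(5*(r + 1)**2) + 179/(600*(r - 4)) + 1/(8*r).
Integrate each term; A/(r−a) gives A·log|r−a|; A/(r−a)² gives −A/(r−a).

log(r)/8 + 179*log(r - 4)/600 - 21*log(r + 1)/25 + 5*log(r + 2)/12 - 4/(5*r + 5) + C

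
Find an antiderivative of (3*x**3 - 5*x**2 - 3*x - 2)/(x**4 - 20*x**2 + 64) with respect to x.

49*log(x - 4)/48 + log(x - 2)/12 - 5*log(x + 2)/6 + 131*log(x + 4)/48 + C

Factor the denominator: (x - 4)*(x - 2)*(x + 2)*(x + 4).
Partial-fraction decomposition: 131/(48*(x + 4)) - 5/(6*(x + 2)) + 1/(12*(x - 2)) + 49/(48*(x - 4)).
Integrate each term: A/(x−a) contributes A·log|x−a|.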